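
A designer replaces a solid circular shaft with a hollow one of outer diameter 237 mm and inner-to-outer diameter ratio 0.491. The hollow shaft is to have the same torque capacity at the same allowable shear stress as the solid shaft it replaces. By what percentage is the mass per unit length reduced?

Equal τ_max and T ⇒ the solid shaft needs d_s³ = d_o³(1−k⁴), so d_s = 237·(1−0.491⁴)^(1/3) = 232.3 mm.
Area ratio A_h/A_s = d_o²(1−k²)/d_s² = (1−k²)/(1−k⁴)^(2/3) = 0.7898.
Mass saving = 1 − 0.7898 = 21.0 %.

21.0 %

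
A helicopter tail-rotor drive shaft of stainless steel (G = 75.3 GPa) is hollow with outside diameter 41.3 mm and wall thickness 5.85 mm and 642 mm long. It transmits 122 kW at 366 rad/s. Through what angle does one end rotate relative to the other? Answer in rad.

ω = 366 rad/s, so T = P/ω = 122×10³ / 366.0 = 333.3 N·m.
J = π(d_o⁴ − d_i⁴)/32 = π(0.0413⁴ − 0.0296⁴)/32 = 2.103×10^-7 m⁴.
θ = T·L/(G·J) = 333.3 × 0.642 / (75.3×10⁹ × 2.103×10^-7) = 0.01352 rad.

0.0135 rad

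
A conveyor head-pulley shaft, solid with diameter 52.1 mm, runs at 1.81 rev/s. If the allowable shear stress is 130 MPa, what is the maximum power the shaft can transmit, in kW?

J = πd⁴/32 = π(0.0521)⁴/32 = 7.234×10^-7 m⁴.
T_max = τ_allow·J/r = 1.30×10^8 × 7.234×10^-7 / 0.0261 = 3610 N·m.
ω = 2π·1.81 = 11.37 rad/s, so P_max = T_max·ω = 4.105×10^4 W.

41.1 kW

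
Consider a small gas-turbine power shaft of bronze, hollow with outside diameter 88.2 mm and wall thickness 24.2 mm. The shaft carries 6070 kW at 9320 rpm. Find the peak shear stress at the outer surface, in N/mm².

ω = 2π·9320/60 = 976.0 rad/s, so T = P/ω = 6070×10³ / 976.0 = 6219 N·m.
J = π(d_o⁴ − d_i⁴)/32 = π(0.0882⁴ − 0.0398⁴)/32 = 5.695×10^-6 m⁴.
τ_max = T·r/J = 6219 × 0.0441 / 5.695×10^-6 = 4.816×10^7 Pa.

48.2 N/mm²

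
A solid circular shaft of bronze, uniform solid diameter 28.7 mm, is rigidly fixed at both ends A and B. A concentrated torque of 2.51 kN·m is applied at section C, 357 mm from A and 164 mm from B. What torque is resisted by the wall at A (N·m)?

790 N·m

With uniform GJ and both ends fixed, compatibility θ_AC = θ_CB gives T_A·a = T_B·b, together with T_A + T_B = T₀.
T_A = T₀·b/(a+b) = 2510·164/521.0 = 790.1 N·m; T_B = 1720 N·m.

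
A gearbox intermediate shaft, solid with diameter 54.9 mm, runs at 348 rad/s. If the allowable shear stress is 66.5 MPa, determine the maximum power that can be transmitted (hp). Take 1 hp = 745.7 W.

J = πd⁴/32 = π(0.0549)⁴/32 = 8.918×10^-7 m⁴.
T_max = τ_allow·J/r = 6.65×10^7 × 8.918×10^-7 / 0.0274 = 2161 N·m.
ω = 348 rad/s, so P_max = T_max·ω = 7.519×10^5 W.

1010 hp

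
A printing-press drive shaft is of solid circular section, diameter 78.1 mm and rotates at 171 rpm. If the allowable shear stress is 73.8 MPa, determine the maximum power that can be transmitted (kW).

124 kW

J = πd⁴/32 = π(0.0781)⁴/32 = 3.653×10^-6 m⁴.
T_max = τ_allow·J/r = 7.38×10^7 × 3.653×10^-6 / 0.0390 = 6903 N·m.
ω = 2π·171/60 = 17.91 rad/s, so P_max = T_max·ω = 1.236×10^5 W.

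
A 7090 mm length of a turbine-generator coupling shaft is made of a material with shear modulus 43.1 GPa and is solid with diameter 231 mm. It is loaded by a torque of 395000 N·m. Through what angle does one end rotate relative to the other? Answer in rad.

J = πd⁴/32 = π(0.231)⁴/32 = 2.795×10^-4 m⁴.
θ = T·L/(G·J) = 395000 × 7.09 / (43.1×10⁹ × 2.795×10^-4) = 0.2324 rad.

0.232 rad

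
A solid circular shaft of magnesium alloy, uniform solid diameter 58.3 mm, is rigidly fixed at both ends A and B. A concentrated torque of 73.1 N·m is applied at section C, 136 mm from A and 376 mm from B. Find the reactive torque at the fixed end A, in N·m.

With uniform GJ and both ends fixed, compatibility θ_AC = θ_CB gives T_A·a = T_B·b, together with T_A + T_B = T₀.
T_A = T₀·b/(a+b) = 73.10·376/512.0 = 53.68 N·m; T_B = 19.42 N·m.

53.7 N·m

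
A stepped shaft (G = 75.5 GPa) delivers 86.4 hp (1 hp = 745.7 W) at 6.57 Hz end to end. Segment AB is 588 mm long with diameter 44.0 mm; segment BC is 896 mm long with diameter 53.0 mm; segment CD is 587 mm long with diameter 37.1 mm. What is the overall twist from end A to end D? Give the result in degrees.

ω = 2π·6.57 = 41.28 rad/s, so T = P/ω = 86.4×745.7 / 41.28 = 1561 N·m.
J_AB = π(0.0440)⁴/32 = 3.68×10^-7 m⁴; J_BC = π(0.0530)⁴/32 = 7.75×10^-7 m⁴; J_CD = π(0.0371)⁴/32 = 1.86×10^-7 m⁴.
θ = (T/G)·Σ L_i/J_i = (1561/75.5×10⁹)·(0.588/3.68×10^-7 + 0.896/7.75×10^-7 + 0.587/1.86×10^-7) = 0.1222 rad.

7.00°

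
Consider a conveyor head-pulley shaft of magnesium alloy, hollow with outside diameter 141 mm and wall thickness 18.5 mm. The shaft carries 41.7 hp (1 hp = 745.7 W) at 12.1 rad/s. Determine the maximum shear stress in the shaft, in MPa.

ω = 12.1 rad/s, so T = P/ω = 41.7×745.7 / 12.10 = 2570 N·m.
J = π(d_o⁴ − d_i⁴)/32 = π(0.141⁴ − 0.104⁴)/32 = 2.732×10^-5 m⁴.
τ_max = T·r/J = 2570 × 0.0705 / 2.732×10^-5 = 6.632×10^6 Pa.

6.63 MPa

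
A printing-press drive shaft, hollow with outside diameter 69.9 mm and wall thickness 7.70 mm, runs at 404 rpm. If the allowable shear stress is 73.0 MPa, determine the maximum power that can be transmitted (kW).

131 kW

J = π(d_o⁴ − d_i⁴)/32 = π(0.0699⁴ − 0.0545⁴)/32 = 1.478×10^-6 m⁴.
T_max = τ_allow·J/r = 7.30×10^7 × 1.478×10^-6 / 0.0350 = 3086 N·m.
ω = 2π·404/60 = 42.31 rad/s, so P_max = T_max·ω = 1.306×10^5 W.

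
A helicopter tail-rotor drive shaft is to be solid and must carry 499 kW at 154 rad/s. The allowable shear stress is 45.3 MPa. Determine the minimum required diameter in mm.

71.4 mm

ω = 154 rad/s, so T = P/ω = 499×10³ / 154.0 = 3240 N·m.
For a solid shaft τ_max = 16T/(πd³), so d = (16T/(π τ_allow))^(1/3) = (16·3240/(π·4.53×10^7))^(1/3) = 0.07142 m.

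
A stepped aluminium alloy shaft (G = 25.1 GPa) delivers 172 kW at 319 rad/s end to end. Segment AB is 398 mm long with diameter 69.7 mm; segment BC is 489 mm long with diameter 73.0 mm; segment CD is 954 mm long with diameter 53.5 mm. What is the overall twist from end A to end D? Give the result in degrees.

1.89°

ω = 319 rad/s, so T = P/ω = 172×10³ / 319.0 = 539.2 N·m.
J_AB = π(0.0697)⁴/32 = 2.32×10^-6 m⁴; J_BC = π(0.0730)⁴/32 = 2.79×10^-6 m⁴; J_CD = π(0.0535)⁴/32 = 8.04×10^-7 m⁴.
θ = (T/G)·Σ L_i/J_i = (539.2/25.1×10⁹)·(0.398/2.32×10^-6 + 0.489/2.79×10^-6 + 0.954/8.04×10^-7) = 0.03294 rad.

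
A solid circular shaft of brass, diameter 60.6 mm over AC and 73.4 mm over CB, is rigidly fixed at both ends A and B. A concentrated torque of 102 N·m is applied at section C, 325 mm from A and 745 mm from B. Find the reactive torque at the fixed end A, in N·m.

Compatibility: T_A·a/J_AC = T_B·b/J_CB with T_A + T_B = T₀.
J_AC = 1.32×10^-6 m⁴, J_CB = 2.85×10^-6 m⁴, so T_A = T₀·(J_AC/a)/((J_AC/a)+(J_CB/b)) = 52.61 N·m, T_B = 49.39 N·m.

52.6 N·m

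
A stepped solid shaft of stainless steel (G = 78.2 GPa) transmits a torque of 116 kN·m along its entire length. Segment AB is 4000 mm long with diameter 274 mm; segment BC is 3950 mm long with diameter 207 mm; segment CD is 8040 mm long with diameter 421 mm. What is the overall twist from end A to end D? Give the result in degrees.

2.70°

J_AB = π(0.274)⁴/32 = 5.53×10^-4 m⁴; J_BC = π(0.207)⁴/32 = 1.80×10^-4 m⁴; J_CD = π(0.421)⁴/32 = 3.08×10^-3 m⁴.
θ = (T/G)·Σ L_i/J_i = (116000/78.2×10⁹)·(4.00/5.53×10^-4 + 3.95/1.80×10^-4 + 8.04/3.08×10^-3) = 0.04710 rad.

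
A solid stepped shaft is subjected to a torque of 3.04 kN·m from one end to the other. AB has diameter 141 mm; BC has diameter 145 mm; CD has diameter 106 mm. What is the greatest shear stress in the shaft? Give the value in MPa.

13.0 MPa

Under the same torque, τ_max = 16T/(πd³) is largest where d is smallest — segment CD (d = 106 mm).
τ_max = 16·3040/(π·(0.106)³) = 1.300×10^7 Pa.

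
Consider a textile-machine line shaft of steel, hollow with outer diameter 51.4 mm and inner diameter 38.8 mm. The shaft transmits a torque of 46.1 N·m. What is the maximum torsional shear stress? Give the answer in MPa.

J = π(d_o⁴ − d_i⁴)/32 = π(0.0514⁴ − 0.0388⁴)/32 = 4.628×10^-7 m⁴.
τ_max = T·r/J = 46.10 × 0.0257 / 4.628×10^-7 = 2.560×10^6 Pa.

2.56 MPa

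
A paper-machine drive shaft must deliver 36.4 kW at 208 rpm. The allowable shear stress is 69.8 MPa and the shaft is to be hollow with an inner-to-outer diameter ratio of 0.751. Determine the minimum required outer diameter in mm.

ω = 2π·208/60 = 21.78 rad/s, so T = P/ω = 36.4×10³ / 21.78 = 1671 N·m.
For a hollow shaft with d_i/d_o = 0.751: τ_max = 16T/(π d_o³ (1−k⁴)), so d_o = [16T/(π τ_allow (1−k⁴))]^(1/3) = [16·1671/(π·6.98×10^7·0.6819)]^(1/3) = 0.05634 m.

56.3 mm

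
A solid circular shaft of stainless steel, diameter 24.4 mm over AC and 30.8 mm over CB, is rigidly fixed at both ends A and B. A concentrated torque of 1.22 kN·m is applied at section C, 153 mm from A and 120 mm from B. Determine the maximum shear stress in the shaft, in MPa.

Compatibility: T_A·a/J_AC = T_B·b/J_CB with T_A + T_B = T₀.
J_AC = 3.48×10^-8 m⁴, J_CB = 8.83×10^-8 m⁴, so T_A = T₀·(J_AC/a)/((J_AC/a)+(J_CB/b)) = 287.9 N·m, T_B = 932.1 N·m.
τ in each portion: τ_AC = 1.01×10^8 Pa, τ_CB = 1.62×10^8 Pa; maximum is in CB.
τ_max = T_CB·r/J = 932.1·0.0154/8.83×10^-8 = 1.625×10^8 Pa.

162 MPa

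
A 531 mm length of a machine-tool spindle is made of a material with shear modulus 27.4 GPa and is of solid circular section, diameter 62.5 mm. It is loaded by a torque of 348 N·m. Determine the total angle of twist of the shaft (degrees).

0.258°

J = πd⁴/32 = π(0.0625)⁴/32 = 1.498×10^-6 m⁴.
θ = T·L/(G·J) = 348.0 × 0.531 / (27.4×10⁹ × 1.498×10^-6) = 4.502×10^-3 rad.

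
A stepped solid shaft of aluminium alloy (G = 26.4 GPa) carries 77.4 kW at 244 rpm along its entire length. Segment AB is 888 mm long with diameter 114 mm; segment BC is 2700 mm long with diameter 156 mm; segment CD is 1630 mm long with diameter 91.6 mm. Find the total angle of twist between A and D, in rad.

0.0385 rad

ω = 2π·244/60 = 25.55 rad/s, so T = P/ω = 77.4×10³ / 25.55 = 3029 N·m.
J_AB = π(0.114)⁴/32 = 1.66×10^-5 m⁴; J_BC = π(0.156)⁴/32 = 5.81×10^-5 m⁴; J_CD = π(0.0916)⁴/32 = 6.91×10^-6 m⁴.
θ = (T/G)·Σ L_i/J_i = (3029/26.4×10⁹)·(0.888/1.66×10^-5 + 2.70/5.81×10^-5 + 1.63/6.91×10^-6) = 0.03853 rad.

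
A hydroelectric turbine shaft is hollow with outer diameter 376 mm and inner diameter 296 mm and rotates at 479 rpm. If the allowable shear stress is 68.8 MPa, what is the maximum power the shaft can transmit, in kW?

J = π(d_o⁴ − d_i⁴)/32 = π(0.376⁴ − 0.296⁴)/32 = 1.209×10^-3 m⁴.
T_max = τ_allow·J/r = 6.88×10^7 × 1.209×10^-3 / 0.188 = 442300 N·m.
ω = 2π·479/60 = 50.16 rad/s, so P_max = T_max·ω = 2.219×10^7 W.

22200 kW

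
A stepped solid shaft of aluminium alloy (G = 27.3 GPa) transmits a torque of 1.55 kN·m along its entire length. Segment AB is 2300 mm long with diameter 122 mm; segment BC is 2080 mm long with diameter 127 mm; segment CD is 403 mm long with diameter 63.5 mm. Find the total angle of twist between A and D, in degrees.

1.43°

J_AB = π(0.122)⁴/32 = 2.17×10^-5 m⁴; J_BC = π(0.127)⁴/32 = 2.55×10^-5 m⁴; J_CD = π(0.0635)⁴/32 = 1.60×10^-6 m⁴.
θ = (T/G)·Σ L_i/J_i = (1550/27.3×10⁹)·(2.30/2.17×10^-5 + 2.08/2.55×10^-5 + 0.403/1.60×10^-6) = 0.02496 rad.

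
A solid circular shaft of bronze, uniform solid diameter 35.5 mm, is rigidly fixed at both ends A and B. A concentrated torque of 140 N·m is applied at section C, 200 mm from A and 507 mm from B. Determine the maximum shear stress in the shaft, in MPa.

11.4 MPa

With uniform GJ and both ends fixed, compatibility θ_AC = θ_CB gives T_A·a = T_B·b, together with T_A + T_B = T₀.
T_A = T₀·b/(a+b) = 140.0·507/707.0 = 100.4 N·m; T_B = 39.60 N·m.
τ in each portion: τ_AC = 1.14×10^7 Pa, τ_CB = 4.51×10^6 Pa; maximum is in AC.
τ_max = T_AC·r/J = 100.4·0.0177/1.56×10^-7 = 1.143×10^7 Pa.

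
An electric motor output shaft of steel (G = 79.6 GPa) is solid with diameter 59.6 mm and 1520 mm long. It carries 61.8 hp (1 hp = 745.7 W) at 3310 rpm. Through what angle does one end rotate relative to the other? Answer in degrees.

0.117°

ω = 2π·3310/60 = 346.6 rad/s, so T = P/ω = 61.8×745.7 / 346.6 = 133.0 N·m.
J = πd⁴/32 = π(0.0596)⁴/32 = 1.239×10^-6 m⁴.
θ = T·L/(G·J) = 133.0 × 1.52 / (79.6×10⁹ × 1.239×10^-6) = 2.049×10^-3 rad.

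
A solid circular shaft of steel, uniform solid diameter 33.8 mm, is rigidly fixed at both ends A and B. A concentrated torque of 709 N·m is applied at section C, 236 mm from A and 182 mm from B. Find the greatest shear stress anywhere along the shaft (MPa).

52.8 MPa

With uniform GJ and both ends fixed, compatibility θ_AC = θ_CB gives T_A·a = T_B·b, together with T_A + T_B = T₀.
T_A = T₀·b/(a+b) = 709.0·182/418.0 = 308.7 N·m; T_B = 400.3 N·m.
τ in each portion: τ_AC = 4.07×10^7 Pa, τ_CB = 5.28×10^7 Pa; maximum is in CB.
τ_max = T_CB·r/J = 400.3·0.0169/1.28×10^-7 = 5.280×10^7 Pa.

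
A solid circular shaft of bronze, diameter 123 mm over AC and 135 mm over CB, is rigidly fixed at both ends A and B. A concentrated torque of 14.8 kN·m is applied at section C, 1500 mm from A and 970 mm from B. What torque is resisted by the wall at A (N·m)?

4560 N·m

Compatibility: T_A·a/J_AC = T_B·b/J_CB with T_A + T_B = T₀.
J_AC = 2.25×10^-5 m⁴, J_CB = 3.26×10^-5 m⁴, so T_A = T₀·(J_AC/a)/((J_AC/a)+(J_CB/b)) = 4562 N·m, T_B = 10240 N·m.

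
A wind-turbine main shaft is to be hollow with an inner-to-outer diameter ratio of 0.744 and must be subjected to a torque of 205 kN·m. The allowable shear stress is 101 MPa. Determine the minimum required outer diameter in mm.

For a hollow shaft with d_i/d_o = 0.744: τ_max = 16T/(π d_o³ (1−k⁴)), so d_o = [16T/(π τ_allow (1−k⁴))]^(1/3) = [16·205000/(π·1.01×10^8·0.6936)]^(1/3) = 0.2461 m.

246 mm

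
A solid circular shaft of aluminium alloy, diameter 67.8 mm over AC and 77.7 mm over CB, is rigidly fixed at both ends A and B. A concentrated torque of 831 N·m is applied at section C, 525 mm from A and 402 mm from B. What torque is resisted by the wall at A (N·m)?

Compatibility: T_A·a/J_AC = T_B·b/J_CB with T_A + T_B = T₀.
J_AC = 2.07×10^-6 m⁴, J_CB = 3.58×10^-6 m⁴, so T_A = T₀·(J_AC/a)/((J_AC/a)+(J_CB/b)) = 255.5 N·m, T_B = 575.5 N·m.

255 N·m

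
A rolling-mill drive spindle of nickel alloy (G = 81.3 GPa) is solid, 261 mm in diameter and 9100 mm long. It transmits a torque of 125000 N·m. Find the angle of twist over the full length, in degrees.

1.76°

J = πd⁴/32 = π(0.261)⁴/32 = 4.556×10^-4 m⁴.
θ = T·L/(G·J) = 125000 × 9.10 / (81.3×10⁹ × 4.556×10^-4) = 0.03071 rad.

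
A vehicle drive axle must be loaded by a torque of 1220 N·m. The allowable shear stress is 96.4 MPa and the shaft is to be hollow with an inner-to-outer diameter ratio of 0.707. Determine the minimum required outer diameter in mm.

44.1 mm

For a hollow shaft with d_i/d_o = 0.707: τ_max = 16T/(π d_o³ (1−k⁴)), so d_o = [16T/(π τ_allow (1−k⁴))]^(1/3) = [16·1220/(π·9.64×10^7·0.7502)]^(1/3) = 0.04413 m.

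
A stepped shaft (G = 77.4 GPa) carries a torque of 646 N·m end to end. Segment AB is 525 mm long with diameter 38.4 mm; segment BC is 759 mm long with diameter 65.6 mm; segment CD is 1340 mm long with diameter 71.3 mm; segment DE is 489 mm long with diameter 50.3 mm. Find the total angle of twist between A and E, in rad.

J_AB = π(0.0384)⁴/32 = 2.13×10^-7 m⁴; J_BC = π(0.0656)⁴/32 = 1.82×10^-6 m⁴; J_CD = π(0.0713)⁴/32 = 2.54×10^-6 m⁴; J_DE = π(0.0503)⁴/32 = 6.28×10^-7 m⁴.
θ = (T/G)·Σ L_i/J_i = (646.0/77.4×10⁹)·(0.525/2.13×10^-7 + 0.759/1.82×10^-6 + 1.34/2.54×10^-6 + 0.489/6.28×10^-7) = 0.03491 rad.

0.0349 rad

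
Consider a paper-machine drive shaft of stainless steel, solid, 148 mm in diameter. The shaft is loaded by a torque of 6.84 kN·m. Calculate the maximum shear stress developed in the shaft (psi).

1560 psi

J = πd⁴/32 = π(0.148)⁴/32 = 4.710×10^-5 m⁴.
τ_max = T·r/J = 6840 × 0.0740 / 4.710×10^-5 = 1.075×10^7 Pa.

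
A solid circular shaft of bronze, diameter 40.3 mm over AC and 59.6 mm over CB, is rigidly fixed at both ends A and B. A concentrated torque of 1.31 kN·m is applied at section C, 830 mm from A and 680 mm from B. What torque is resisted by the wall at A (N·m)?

192 N·m

Compatibility: T_A·a/J_AC = T_B·b/J_CB with T_A + T_B = T₀.
J_AC = 2.59×10^-7 m⁴, J_CB = 1.24×10^-6 m⁴, so T_A = T₀·(J_AC/a)/((J_AC/a)+(J_CB/b)) = 191.6 N·m, T_B = 1118 N·m.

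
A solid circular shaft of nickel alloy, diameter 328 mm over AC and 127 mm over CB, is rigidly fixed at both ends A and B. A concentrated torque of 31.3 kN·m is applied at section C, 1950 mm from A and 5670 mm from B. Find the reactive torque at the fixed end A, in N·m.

Compatibility: T_A·a/J_AC = T_B·b/J_CB with T_A + T_B = T₀.
J_AC = 1.14×10^-3 m⁴, J_CB = 2.55×10^-5 m⁴, so T_A = T₀·(J_AC/a)/((J_AC/a)+(J_CB/b)) = 31060 N·m, T_B = 240.1 N·m.

31100 N·m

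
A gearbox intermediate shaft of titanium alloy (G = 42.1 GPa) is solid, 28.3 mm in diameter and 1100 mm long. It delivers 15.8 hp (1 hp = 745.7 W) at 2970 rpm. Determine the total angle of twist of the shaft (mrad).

ω = 2π·2970/60 = 311.0 rad/s, so T = P/ω = 15.8×745.7 / 311.0 = 37.88 N·m.
J = πd⁴/32 = π(0.0283)⁴/32 = 6.297×10^-8 m⁴.
θ = T·L/(G·J) = 37.88 × 1.10 / (42.1×10⁹ × 6.297×10^-8) = 0.01572 rad.

15.7 mrad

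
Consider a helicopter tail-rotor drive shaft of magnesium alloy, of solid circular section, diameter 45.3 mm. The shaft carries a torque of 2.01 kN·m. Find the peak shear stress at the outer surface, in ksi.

J = πd⁴/32 = π(0.0453)⁴/32 = 4.134×10^-7 m⁴.
τ_max = T·r/J = 2010 × 0.0226 / 4.134×10^-7 = 1.101×10^8 Pa.

16.0 ksi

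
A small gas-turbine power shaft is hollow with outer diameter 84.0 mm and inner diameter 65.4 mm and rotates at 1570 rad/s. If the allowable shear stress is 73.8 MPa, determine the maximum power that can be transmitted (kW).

8530 kW

J = π(d_o⁴ − d_i⁴)/32 = π(0.0840⁴ − 0.0654⁴)/32 = 3.092×10^-6 m⁴.
T_max = τ_allow·J/r = 7.38×10^7 × 3.092×10^-6 / 0.0420 = 5433 N·m.
ω = 1570 rad/s, so P_max = T_max·ω = 8.529×10^6 W.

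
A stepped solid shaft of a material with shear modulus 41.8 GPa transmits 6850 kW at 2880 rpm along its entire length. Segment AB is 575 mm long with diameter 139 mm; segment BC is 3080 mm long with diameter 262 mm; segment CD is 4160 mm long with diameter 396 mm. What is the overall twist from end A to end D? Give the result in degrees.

0.749°

ω = 2π·2880/60 = 301.6 rad/s, so T = P/ω = 6850×10³ / 301.6 = 22710 N·m.
J_AB = π(0.139)⁴/32 = 3.66×10^-5 m⁴; J_BC = π(0.262)⁴/32 = 4.63×10^-4 m⁴; J_CD = π(0.396)⁴/32 = 2.41×10^-3 m⁴.
θ = (T/G)·Σ L_i/J_i = (22710/41.8×10⁹)·(0.575/3.66×10^-5 + 3.08/4.63×10^-4 + 4.16/2.41×10^-3) = 0.01308 rad.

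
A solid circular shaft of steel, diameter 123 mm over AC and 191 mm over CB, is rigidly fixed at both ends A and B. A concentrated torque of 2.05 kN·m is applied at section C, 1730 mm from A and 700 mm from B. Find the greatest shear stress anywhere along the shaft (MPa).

Compatibility: T_A·a/J_AC = T_B·b/J_CB with T_A + T_B = T₀.
J_AC = 2.25×10^-5 m⁴, J_CB = 1.31×10^-4 m⁴, so T_A = T₀·(J_AC/a)/((J_AC/a)+(J_CB/b)) = 133.4 N·m, T_B = 1917 N·m.
τ in each portion: τ_AC = 3.65×10^5 Pa, τ_CB = 1.40×10^6 Pa; maximum is in CB.
τ_max = T_CB·r/J = 1917·0.0955/1.31×10^-4 = 1.401×10^6 Pa.

1.40 MPa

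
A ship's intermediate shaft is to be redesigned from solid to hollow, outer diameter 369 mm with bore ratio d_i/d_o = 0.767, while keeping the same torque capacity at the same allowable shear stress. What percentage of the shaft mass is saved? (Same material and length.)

Equal τ_max and T ⇒ the solid shaft needs d_s³ = d_o³(1−k⁴), so d_s = 369·(1−0.767⁴)^(1/3) = 320.3 mm.
Area ratio A_h/A_s = d_o²(1−k²)/d_s² = (1−k²)/(1−k⁴)^(2/3) = 0.5465.
Mass saving = 1 − 0.5465 = 45.4 %.

45.4 %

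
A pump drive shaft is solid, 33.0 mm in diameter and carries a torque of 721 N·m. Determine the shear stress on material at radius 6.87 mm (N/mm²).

42.5 N/mm²

J = πd⁴/32 = π(0.0330)⁴/32 = 1.164×10^-7 m⁴.
Shear stress varies linearly with radius: τ = T·r/J = 721.0 × 0.00687 / 1.164×10^-7 = 4.254×10^7 Pa.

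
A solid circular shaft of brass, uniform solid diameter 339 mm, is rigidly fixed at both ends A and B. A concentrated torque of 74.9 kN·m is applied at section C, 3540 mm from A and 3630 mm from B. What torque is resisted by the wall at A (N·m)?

37900 N·m

With uniform GJ and both ends fixed, compatibility θ_AC = θ_CB gives T_A·a = T_B·b, together with T_A + T_B = T₀.
T_A = T₀·b/(a+b) = 74900·3630/7170 = 37920 N·m; T_B = 36980 N·m.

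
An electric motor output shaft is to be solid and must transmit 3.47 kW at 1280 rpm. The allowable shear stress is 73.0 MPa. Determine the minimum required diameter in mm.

12.2 mm

ω = 2π·1280/60 = 134.0 rad/s, so T = P/ω = 3.47×10³ / 134.0 = 25.89 N·m.
For a solid shaft τ_max = 16T/(πd³), so d = (16T/(π τ_allow))^(1/3) = (16·25.89/(π·7.30×10^7))^(1/3) = 0.01218 m.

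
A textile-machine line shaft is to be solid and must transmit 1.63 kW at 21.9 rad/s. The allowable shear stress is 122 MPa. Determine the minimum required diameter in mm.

ω = 21.9 rad/s, so T = P/ω = 1.63×10³ / 21.90 = 74.43 N·m.
For a solid shaft τ_max = 16T/(πd³), so d = (16T/(π τ_allow))^(1/3) = (16·74.43/(π·1.22×10^8))^(1/3) = 0.01459 m.

14.6 mm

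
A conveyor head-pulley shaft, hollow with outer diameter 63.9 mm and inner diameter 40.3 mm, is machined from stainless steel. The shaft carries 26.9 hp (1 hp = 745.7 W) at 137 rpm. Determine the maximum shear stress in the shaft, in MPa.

32.4 MPa

ω = 2π·137/60 = 14.35 rad/s, so T = P/ω = 26.9×745.7 / 14.35 = 1398 N·m.
J = π(d_o⁴ − d_i⁴)/32 = π(0.0639⁴ − 0.0403⁴)/32 = 1.378×10^-6 m⁴.
τ_max = T·r/J = 1398 × 0.0319 / 1.378×10^-6 = 3.242×10^7 Pa.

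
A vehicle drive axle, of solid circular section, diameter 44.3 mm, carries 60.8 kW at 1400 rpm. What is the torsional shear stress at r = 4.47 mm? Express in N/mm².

ω = 2π·1400/60 = 146.6 rad/s, so T = P/ω = 60.8×10³ / 146.6 = 414.7 N·m.
J = πd⁴/32 = π(0.0443)⁴/32 = 3.781×10^-7 m⁴.
Shear stress varies linearly with radius: τ = T·r/J = 414.7 × 0.00447 / 3.781×10^-7 = 4.903×10^6 Pa.

4.90 N/mm²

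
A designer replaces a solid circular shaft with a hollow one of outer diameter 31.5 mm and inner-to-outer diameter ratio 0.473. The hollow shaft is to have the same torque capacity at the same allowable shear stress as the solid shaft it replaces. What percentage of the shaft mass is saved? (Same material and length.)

19.7 %

Equal τ_max and T ⇒ the solid shaft needs d_s³ = d_o³(1−k⁴), so d_s = 31.5·(1−0.473⁴)^(1/3) = 30.97 mm.
Area ratio A_h/A_s = d_o²(1−k²)/d_s² = (1−k²)/(1−k⁴)^(2/3) = 0.8033.
Mass saving = 1 − 0.8033 = 19.7 %.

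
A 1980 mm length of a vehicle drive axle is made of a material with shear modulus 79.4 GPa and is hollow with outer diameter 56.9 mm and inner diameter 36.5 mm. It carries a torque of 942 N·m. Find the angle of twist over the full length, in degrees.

1.57°

J = π(d_o⁴ − d_i⁴)/32 = π(0.0569⁴ − 0.0365⁴)/32 = 8.548×10^-7 m⁴.
θ = T·L/(G·J) = 942.0 × 1.98 / (79.4×10⁹ × 8.548×10^-7) = 0.02748 rad.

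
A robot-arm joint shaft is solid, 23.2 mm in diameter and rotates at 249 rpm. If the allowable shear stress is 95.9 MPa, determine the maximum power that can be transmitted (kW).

6.13 kW

J = πd⁴/32 = π(0.0232)⁴/32 = 2.844×10^-8 m⁴.
T_max = τ_allow·J/r = 9.59×10^7 × 2.844×10^-8 / 0.0116 = 235.1 N·m.
ω = 2π·249/60 = 26.08 rad/s, so P_max = T_max·ω = 6131 W.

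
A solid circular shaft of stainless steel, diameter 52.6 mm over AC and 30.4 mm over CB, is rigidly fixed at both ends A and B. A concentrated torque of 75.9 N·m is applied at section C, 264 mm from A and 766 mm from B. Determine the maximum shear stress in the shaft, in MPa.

Compatibility: T_A·a/J_AC = T_B·b/J_CB with T_A + T_B = T₀.
J_AC = 7.52×10^-7 m⁴, J_CB = 8.38×10^-8 m⁴, so T_A = T₀·(J_AC/a)/((J_AC/a)+(J_CB/b)) = 73.09 N·m, T_B = 2.810 N·m.
τ in each portion: τ_AC = 2.56×10^6 Pa, τ_CB = 5.09×10^5 Pa; maximum is in AC.
τ_max = T_AC·r/J = 73.09·0.0263/7.52×10^-7 = 2.558×10^6 Pa.

2.56 MPa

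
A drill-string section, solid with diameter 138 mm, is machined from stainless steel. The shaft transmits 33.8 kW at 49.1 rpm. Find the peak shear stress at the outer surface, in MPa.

ω = 2π·49.1/60 = 5.142 rad/s, so T = P/ω = 33.8×10³ / 5.142 = 6574 N·m.
J = πd⁴/32 = π(0.138)⁴/32 = 3.561×10^-5 m⁴.
τ_max = T·r/J = 6574 × 0.0690 / 3.561×10^-5 = 1.274×10^7 Pa.

12.7 MPa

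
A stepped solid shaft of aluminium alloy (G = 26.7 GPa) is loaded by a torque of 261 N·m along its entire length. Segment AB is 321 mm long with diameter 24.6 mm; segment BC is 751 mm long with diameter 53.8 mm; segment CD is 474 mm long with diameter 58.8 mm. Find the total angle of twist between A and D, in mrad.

100 mrad

J_AB = π(0.0246)⁴/32 = 3.60×10^-8 m⁴; J_BC = π(0.0538)⁴/32 = 8.22×10^-7 m⁴; J_CD = π(0.0588)⁴/32 = 1.17×10^-6 m⁴.
θ = (T/G)·Σ L_i/J_i = (261.0/26.7×10⁹)·(0.321/3.60×10^-8 + 0.751/8.22×10^-7 + 0.474/1.17×10^-6) = 0.1001 rad.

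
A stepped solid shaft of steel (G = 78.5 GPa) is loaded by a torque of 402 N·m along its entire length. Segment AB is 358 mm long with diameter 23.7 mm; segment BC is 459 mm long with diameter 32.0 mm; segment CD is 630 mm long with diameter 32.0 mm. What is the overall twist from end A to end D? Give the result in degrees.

6.50°

J_AB = π(0.0237)⁴/32 = 3.10×10^-8 m⁴; J_BC = π(0.0320)⁴/32 = 1.03×10^-7 m⁴; J_CD = π(0.0320)⁴/32 = 1.03×10^-7 m⁴.
θ = (T/G)·Σ L_i/J_i = (402.0/78.5×10⁹)·(0.358/3.10×10^-8 + 0.459/1.03×10^-7 + 0.630/1.03×10^-7) = 0.1134 rad.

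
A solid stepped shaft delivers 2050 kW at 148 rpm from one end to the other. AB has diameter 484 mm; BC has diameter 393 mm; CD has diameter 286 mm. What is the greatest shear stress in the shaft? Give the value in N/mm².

28.8 N/mm²

ω = 2π·148/60 = 15.50 rad/s, so T = P/ω = 2050×10³ / 15.50 = 132300 N·m.
Under the same torque, τ_max = 16T/(πd³) is largest where d is smallest — segment CD (d = 286 mm).
τ_max = 16·132300/(π·(0.286)³) = 2.880×10^7 Pa.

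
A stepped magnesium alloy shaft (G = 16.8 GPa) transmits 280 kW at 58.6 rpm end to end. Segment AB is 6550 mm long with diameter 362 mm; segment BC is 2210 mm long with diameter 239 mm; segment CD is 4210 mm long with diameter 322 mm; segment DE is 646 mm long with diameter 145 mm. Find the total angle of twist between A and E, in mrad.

ω = 2π·58.6/60 = 6.137 rad/s, so T = P/ω = 280×10³ / 6.137 = 45630 N·m.
J_AB = π(0.362)⁴/32 = 1.69×10^-3 m⁴; J_BC = π(0.239)⁴/32 = 3.20×10^-4 m⁴; J_CD = π(0.322)⁴/32 = 1.06×10^-3 m⁴; J_DE = π(0.145)⁴/32 = 4.34×10^-5 m⁴.
θ = (T/G)·Σ L_i/J_i = (45630/16.8×10⁹)·(6.55/1.69×10^-3 + 2.21/3.20×10^-4 + 4.21/1.06×10^-3 + 0.646/4.34×10^-5) = 0.08055 rad.

80.6 mrad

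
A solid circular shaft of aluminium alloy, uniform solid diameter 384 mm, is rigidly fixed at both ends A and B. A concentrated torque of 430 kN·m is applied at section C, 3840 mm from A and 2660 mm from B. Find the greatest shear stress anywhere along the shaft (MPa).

22.8 MPa

With uniform GJ and both ends fixed, compatibility θ_AC = θ_CB gives T_A·a = T_B·b, together with T_A + T_B = T₀.
T_A = T₀·b/(a+b) = 430000·2660/6500 = 176000 N·m; T_B = 254000 N·m.
τ in each portion: τ_AC = 1.58×10^7 Pa, τ_CB = 2.28×10^7 Pa; maximum is in CB.
τ_max = T_CB·r/J = 254000·0.192/2.13×10^-3 = 2.285×10^7 Pa.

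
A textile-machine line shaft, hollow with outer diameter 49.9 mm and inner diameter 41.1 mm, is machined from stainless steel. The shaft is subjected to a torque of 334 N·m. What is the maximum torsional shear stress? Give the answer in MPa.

J = π(d_o⁴ − d_i⁴)/32 = π(0.0499⁴ − 0.0411⁴)/32 = 3.286×10^-7 m⁴.
τ_max = T·r/J = 334.0 × 0.0249 / 3.286×10^-7 = 2.536×10^7 Pa.

25.4 MPa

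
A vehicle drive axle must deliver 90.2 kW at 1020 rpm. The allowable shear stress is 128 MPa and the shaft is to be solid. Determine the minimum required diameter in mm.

32.3 mm

ω = 2π·1020/60 = 106.8 rad/s, so T = P/ω = 90.2×10³ / 106.8 = 844.5 N·m.
For a solid shaft τ_max = 16T/(πd³), so d = (16T/(π τ_allow))^(1/3) = (16·844.5/(π·1.28×10^8))^(1/3) = 0.03227 m.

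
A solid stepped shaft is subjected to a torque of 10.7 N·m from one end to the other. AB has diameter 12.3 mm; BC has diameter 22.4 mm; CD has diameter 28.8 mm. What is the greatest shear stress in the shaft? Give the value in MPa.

29.3 MPa

Under the same torque, τ_max = 16T/(πd³) is largest where d is smallest — segment AB (d = 12.3 mm).
τ_max = 16·10.70/(π·(0.0123)³) = 2.928×10^7 Pa.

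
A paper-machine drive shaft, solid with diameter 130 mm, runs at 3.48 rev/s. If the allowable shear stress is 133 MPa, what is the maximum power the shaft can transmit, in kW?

J = πd⁴/32 = π(0.130)⁴/32 = 2.804×10^-5 m⁴.
T_max = τ_allow·J/r = 1.33×10^8 × 2.804×10^-5 / 0.0650 = 57370 N·m.
ω = 2π·3.48 = 21.87 rad/s, so P_max = T_max·ω = 1.255×10^6 W.

1250 kW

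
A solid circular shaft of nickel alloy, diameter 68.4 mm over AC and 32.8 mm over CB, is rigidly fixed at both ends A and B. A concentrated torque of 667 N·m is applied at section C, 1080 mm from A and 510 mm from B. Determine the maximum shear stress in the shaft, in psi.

1410 psi

Compatibility: T_A·a/J_AC = T_B·b/J_CB with T_A + T_B = T₀.
J_AC = 2.15×10^-6 m⁴, J_CB = 1.14×10^-7 m⁴, so T_A = T₀·(J_AC/a)/((J_AC/a)+(J_CB/b)) = 599.8 N·m, T_B = 67.17 N·m.
τ in each portion: τ_AC = 9.55×10^6 Pa, τ_CB = 9.69×10^6 Pa; maximum is in CB.
τ_max = T_CB·r/J = 67.17·0.0164/1.14×10^-7 = 9.694×10^6 Pa.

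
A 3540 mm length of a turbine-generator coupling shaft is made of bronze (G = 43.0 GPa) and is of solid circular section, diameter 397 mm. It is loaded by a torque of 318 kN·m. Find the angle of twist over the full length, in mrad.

10.7 mrad

J = πd⁴/32 = π(0.397)⁴/32 = 2.439×10^-3 m⁴.
θ = T·L/(G·J) = 318000 × 3.54 / (43.0×10⁹ × 2.439×10^-3) = 0.01073 rad.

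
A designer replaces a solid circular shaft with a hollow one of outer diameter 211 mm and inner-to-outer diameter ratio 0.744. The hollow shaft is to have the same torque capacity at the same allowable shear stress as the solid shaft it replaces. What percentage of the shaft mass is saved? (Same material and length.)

43.0 %

Equal τ_max and T ⇒ the solid shaft needs d_s³ = d_o³(1−k⁴), so d_s = 211·(1−0.744⁴)^(1/3) = 186.8 mm.
Area ratio A_h/A_s = d_o²(1−k²)/d_s² = (1−k²)/(1−k⁴)^(2/3) = 0.5698.
Mass saving = 1 − 0.5698 = 43.0 %.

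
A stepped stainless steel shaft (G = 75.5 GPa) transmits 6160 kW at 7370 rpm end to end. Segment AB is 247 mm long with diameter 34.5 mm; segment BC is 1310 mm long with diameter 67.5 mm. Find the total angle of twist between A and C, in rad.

ω = 2π·7370/60 = 771.8 rad/s, so T = P/ω = 6160×10³ / 771.8 = 7982 N·m.
J_AB = π(0.0345)⁴/32 = 1.39×10^-7 m⁴; J_BC = π(0.0675)⁴/32 = 2.04×10^-6 m⁴.
θ = (T/G)·Σ L_i/J_i = (7982/75.5×10⁹)·(0.247/1.39×10^-7 + 1.31/2.04×10^-6) = 0.2557 rad.

0.256 rad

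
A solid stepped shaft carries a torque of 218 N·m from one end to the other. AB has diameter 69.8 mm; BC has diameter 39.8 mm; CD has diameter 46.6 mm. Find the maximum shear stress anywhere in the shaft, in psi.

2550 psi

Under the same torque, τ_max = 16T/(πd³) is largest where d is smallest — segment BC (d = 39.8 mm).
τ_max = 16·218.0/(π·(0.0398)³) = 1.761×10^7 Pa.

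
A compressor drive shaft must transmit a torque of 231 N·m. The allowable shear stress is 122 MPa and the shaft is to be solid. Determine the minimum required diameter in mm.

For a solid shaft τ_max = 16T/(πd³), so d = (16T/(π τ_allow))^(1/3) = (16·231.0/(π·1.22×10^8))^(1/3) = 0.02129 m.

21.3 mm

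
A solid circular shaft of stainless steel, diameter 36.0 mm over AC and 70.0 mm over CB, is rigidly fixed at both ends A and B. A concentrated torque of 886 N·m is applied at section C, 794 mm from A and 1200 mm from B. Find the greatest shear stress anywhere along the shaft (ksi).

Compatibility: T_A·a/J_AC = T_B·b/J_CB with T_A + T_B = T₀.
J_AC = 1.65×10^-7 m⁴, J_CB = 2.36×10^-6 m⁴, so T_A = T₀·(J_AC/a)/((J_AC/a)+(J_CB/b)) = 84.72 N·m, T_B = 801.3 N·m.
τ in each portion: τ_AC = 9.25×10^6 Pa, τ_CB = 1.19×10^7 Pa; maximum is in CB.
τ_max = T_CB·r/J = 801.3·0.0350/2.36×10^-6 = 1.190×10^7 Pa.

1.73 ksi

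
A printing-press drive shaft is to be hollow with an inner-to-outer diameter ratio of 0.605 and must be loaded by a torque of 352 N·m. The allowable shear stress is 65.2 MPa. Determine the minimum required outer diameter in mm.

31.7 mm

For a hollow shaft with d_i/d_o = 0.605: τ_max = 16T/(π d_o³ (1−k⁴)), so d_o = [16T/(π τ_allow (1−k⁴))]^(1/3) = [16·352.0/(π·6.52×10^7·0.8660)]^(1/3) = 0.03166 m.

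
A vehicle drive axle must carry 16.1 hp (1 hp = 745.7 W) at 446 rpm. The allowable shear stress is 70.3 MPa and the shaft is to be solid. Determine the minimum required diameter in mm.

ω = 2π·446/60 = 46.71 rad/s, so T = P/ω = 16.1×745.7 / 46.71 = 257.1 N·m.
For a solid shaft τ_max = 16T/(πd³), so d = (16T/(π τ_allow))^(1/3) = (16·257.1/(π·7.03×10^7))^(1/3) = 0.02651 m.

26.5 mm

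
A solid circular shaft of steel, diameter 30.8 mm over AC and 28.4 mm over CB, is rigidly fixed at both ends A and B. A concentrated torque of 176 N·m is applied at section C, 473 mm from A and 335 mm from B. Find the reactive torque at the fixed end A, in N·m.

Compatibility: T_A·a/J_AC = T_B·b/J_CB with T_A + T_B = T₀.
J_AC = 8.83×10^-8 m⁴, J_CB = 6.39×10^-8 m⁴, so T_A = T₀·(J_AC/a)/((J_AC/a)+(J_CB/b)) = 87.10 N·m, T_B = 88.90 N·m.

87.1 N·m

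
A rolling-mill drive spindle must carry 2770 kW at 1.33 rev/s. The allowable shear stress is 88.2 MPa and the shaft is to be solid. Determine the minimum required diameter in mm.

ω = 2π·1.33 = 8.357 rad/s, so T = P/ω = 2770×10³ / 8.357 = 331500 N·m.
For a solid shaft τ_max = 16T/(πd³), so d = (16T/(π τ_allow))^(1/3) = (16·331500/(π·8.82×10^7))^(1/3) = 0.2675 m.

267 mm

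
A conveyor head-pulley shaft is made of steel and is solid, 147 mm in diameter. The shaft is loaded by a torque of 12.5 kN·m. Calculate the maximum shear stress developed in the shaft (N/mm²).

20.0 N/mm²

J = πd⁴/32 = π(0.147)⁴/32 = 4.584×10^-5 m⁴.
τ_max = T·r/J = 12500 × 0.0735 / 4.584×10^-5 = 2.004×10^7 Pa.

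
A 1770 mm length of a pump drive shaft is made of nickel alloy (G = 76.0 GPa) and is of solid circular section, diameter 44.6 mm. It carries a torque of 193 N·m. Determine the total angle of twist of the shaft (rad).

J = πd⁴/32 = π(0.0446)⁴/32 = 3.885×10^-7 m⁴.
θ = T·L/(G·J) = 193.0 × 1.77 / (76.0×10⁹ × 3.885×10^-7) = 0.01157 rad.

0.0116 rad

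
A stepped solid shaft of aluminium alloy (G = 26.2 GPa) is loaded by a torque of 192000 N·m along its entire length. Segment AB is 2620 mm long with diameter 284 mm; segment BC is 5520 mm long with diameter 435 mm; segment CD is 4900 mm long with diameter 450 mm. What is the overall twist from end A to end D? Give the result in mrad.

J_AB = π(0.284)⁴/32 = 6.39×10^-4 m⁴; J_BC = π(0.435)⁴/32 = 3.52×10^-3 m⁴; J_CD = π(0.450)⁴/32 = 4.03×10^-3 m⁴.
θ = (T/G)·Σ L_i/J_i = (192000/26.2×10⁹)·(2.62/6.39×10^-4 + 5.52/3.52×10^-3 + 4.90/4.03×10^-3) = 0.05049 rad.

50.5 mrad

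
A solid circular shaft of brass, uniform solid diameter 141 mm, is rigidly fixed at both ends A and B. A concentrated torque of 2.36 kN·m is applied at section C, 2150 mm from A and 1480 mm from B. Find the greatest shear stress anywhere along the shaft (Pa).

2.54e6 Pa

With uniform GJ and both ends fixed, compatibility θ_AC = θ_CB gives T_A·a = T_B·b, together with T_A + T_B = T₀.
T_A = T₀·b/(a+b) = 2360·1480/3630 = 962.2 N·m; T_B = 1398 N·m.
τ in each portion: τ_AC = 1.75×10^6 Pa, τ_CB = 2.54×10^6 Pa; maximum is in CB.
τ_max = T_CB·r/J = 1398·0.0705/3.88×10^-5 = 2.540×10^6 Pa.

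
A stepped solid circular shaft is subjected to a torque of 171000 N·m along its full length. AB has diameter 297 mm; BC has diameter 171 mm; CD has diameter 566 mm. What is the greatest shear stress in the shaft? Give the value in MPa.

174 MPa

Under the same torque, τ_max = 16T/(πd³) is largest where d is smallest — segment BC (d = 171 mm).
τ_max = 16·171000/(π·(0.171)³) = 1.742×10^8 Pa.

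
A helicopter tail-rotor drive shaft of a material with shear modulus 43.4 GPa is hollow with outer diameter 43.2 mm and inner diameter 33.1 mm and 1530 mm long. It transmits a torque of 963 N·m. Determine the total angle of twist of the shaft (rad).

0.152 rad

J = π(d_o⁴ − d_i⁴)/32 = π(0.0432⁴ − 0.0331⁴)/32 = 2.241×10^-7 m⁴.
θ = T·L/(G·J) = 963.0 × 1.53 / (43.4×10⁹ × 2.241×10^-7) = 0.1515 rad.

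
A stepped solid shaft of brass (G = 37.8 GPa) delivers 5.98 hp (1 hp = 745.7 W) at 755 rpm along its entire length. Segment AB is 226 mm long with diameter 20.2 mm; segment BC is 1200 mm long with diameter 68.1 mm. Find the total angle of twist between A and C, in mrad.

ω = 2π·755/60 = 79.06 rad/s, so T = P/ω = 5.98×745.7 / 79.06 = 56.40 N·m.
J_AB = π(0.0202)⁴/32 = 1.63×10^-8 m⁴; J_BC = π(0.0681)⁴/32 = 2.11×10^-6 m⁴.
θ = (T/G)·Σ L_i/J_i = (56.40/37.8×10⁹)·(0.226/1.63×10^-8 + 1.20/2.11×10^-6) = 0.02148 rad.

21.5 mrad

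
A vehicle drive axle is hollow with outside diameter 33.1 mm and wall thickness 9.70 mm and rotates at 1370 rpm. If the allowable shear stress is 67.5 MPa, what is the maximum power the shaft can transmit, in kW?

66.9 kW

J = π(d_o⁴ − d_i⁴)/32 = π(0.0331⁴ − 0.0137⁴)/32 = 1.144×10^-7 m⁴.
T_max = τ_allow·J/r = 6.75×10^7 × 1.144×10^-7 / 0.0166 = 466.5 N·m.
ω = 2π·1370/60 = 143.5 rad/s, so P_max = T_max·ω = 6.693×10^4 W.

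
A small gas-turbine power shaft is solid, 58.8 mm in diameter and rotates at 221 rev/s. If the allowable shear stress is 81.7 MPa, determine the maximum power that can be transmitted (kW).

4530 kW

J = πd⁴/32 = π(0.0588)⁴/32 = 1.174×10^-6 m⁴.
T_max = τ_allow·J/r = 8.17×10^7 × 1.174×10^-6 / 0.0294 = 3261 N·m.
ω = 2π·221 = 1389 rad/s, so P_max = T_max·ω = 4.529×10^6 W.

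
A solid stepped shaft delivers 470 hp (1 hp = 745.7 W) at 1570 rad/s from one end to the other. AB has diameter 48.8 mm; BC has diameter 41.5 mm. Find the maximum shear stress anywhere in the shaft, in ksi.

ω = 1570 rad/s, so T = P/ω = 470×745.7 / 1570 = 223.2 N·m.
Under the same torque, τ_max = 16T/(πd³) is largest where d is smallest — segment BC (d = 41.5 mm).
τ_max = 16·223.2/(π·(0.0415)³) = 1.591×10^7 Pa.

2.31 ksi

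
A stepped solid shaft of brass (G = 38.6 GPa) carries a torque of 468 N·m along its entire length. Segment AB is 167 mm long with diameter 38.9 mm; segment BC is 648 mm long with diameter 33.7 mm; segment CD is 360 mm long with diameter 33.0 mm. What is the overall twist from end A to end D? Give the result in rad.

0.109 rad

J_AB = π(0.0389)⁴/32 = 2.25×10^-7 m⁴; J_BC = π(0.0337)⁴/32 = 1.27×10^-7 m⁴; J_CD = π(0.0330)⁴/32 = 1.16×10^-7 m⁴.
θ = (T/G)·Σ L_i/J_i = (468.0/38.6×10⁹)·(0.167/2.25×10^-7 + 0.648/1.27×10^-7 + 0.360/1.16×10^-7) = 0.1085 rad.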